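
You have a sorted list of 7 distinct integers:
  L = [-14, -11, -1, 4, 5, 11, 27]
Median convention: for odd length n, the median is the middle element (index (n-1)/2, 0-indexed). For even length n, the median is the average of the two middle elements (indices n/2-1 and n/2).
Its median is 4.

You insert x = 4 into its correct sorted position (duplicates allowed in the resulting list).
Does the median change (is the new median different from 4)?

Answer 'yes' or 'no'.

Old median = 4
Insert x = 4
New median = 4
Changed? no

Answer: no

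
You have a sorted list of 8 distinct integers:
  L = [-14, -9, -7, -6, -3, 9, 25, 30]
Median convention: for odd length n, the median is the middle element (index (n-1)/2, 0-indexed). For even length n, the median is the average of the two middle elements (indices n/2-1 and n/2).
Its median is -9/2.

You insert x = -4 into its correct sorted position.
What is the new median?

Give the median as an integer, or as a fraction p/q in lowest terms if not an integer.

Old list (sorted, length 8): [-14, -9, -7, -6, -3, 9, 25, 30]
Old median = -9/2
Insert x = -4
Old length even (8). Middle pair: indices 3,4 = -6,-3.
New length odd (9). New median = single middle element.
x = -4: 4 elements are < x, 4 elements are > x.
New sorted list: [-14, -9, -7, -6, -4, -3, 9, 25, 30]
New median = -4

Answer: -4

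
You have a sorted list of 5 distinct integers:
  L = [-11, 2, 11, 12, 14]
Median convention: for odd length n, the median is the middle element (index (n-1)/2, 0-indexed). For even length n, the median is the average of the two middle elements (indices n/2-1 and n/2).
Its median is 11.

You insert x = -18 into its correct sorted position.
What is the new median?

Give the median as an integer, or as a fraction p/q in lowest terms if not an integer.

Answer: 13/2

Derivation:
Old list (sorted, length 5): [-11, 2, 11, 12, 14]
Old median = 11
Insert x = -18
Old length odd (5). Middle was index 2 = 11.
New length even (6). New median = avg of two middle elements.
x = -18: 0 elements are < x, 5 elements are > x.
New sorted list: [-18, -11, 2, 11, 12, 14]
New median = 13/2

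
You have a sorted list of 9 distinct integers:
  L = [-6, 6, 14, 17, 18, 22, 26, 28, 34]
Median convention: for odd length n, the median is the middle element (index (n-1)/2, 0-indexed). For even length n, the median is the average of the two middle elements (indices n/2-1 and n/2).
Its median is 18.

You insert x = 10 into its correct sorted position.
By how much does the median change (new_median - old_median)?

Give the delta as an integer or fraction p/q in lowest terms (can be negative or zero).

Answer: -1/2

Derivation:
Old median = 18
After inserting x = 10: new sorted = [-6, 6, 10, 14, 17, 18, 22, 26, 28, 34]
New median = 35/2
Delta = 35/2 - 18 = -1/2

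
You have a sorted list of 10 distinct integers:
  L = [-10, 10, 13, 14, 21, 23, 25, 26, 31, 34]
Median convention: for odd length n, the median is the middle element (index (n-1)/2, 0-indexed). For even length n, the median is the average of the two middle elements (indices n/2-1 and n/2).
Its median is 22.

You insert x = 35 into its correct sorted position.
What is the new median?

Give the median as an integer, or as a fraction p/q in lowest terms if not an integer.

Old list (sorted, length 10): [-10, 10, 13, 14, 21, 23, 25, 26, 31, 34]
Old median = 22
Insert x = 35
Old length even (10). Middle pair: indices 4,5 = 21,23.
New length odd (11). New median = single middle element.
x = 35: 10 elements are < x, 0 elements are > x.
New sorted list: [-10, 10, 13, 14, 21, 23, 25, 26, 31, 34, 35]
New median = 23

Answer: 23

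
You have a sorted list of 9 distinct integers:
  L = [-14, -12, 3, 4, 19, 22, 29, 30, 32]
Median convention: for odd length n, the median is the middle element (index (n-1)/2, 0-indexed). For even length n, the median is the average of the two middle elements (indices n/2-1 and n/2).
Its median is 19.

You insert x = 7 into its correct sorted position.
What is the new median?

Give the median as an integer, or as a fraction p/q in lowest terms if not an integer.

Old list (sorted, length 9): [-14, -12, 3, 4, 19, 22, 29, 30, 32]
Old median = 19
Insert x = 7
Old length odd (9). Middle was index 4 = 19.
New length even (10). New median = avg of two middle elements.
x = 7: 4 elements are < x, 5 elements are > x.
New sorted list: [-14, -12, 3, 4, 7, 19, 22, 29, 30, 32]
New median = 13

Answer: 13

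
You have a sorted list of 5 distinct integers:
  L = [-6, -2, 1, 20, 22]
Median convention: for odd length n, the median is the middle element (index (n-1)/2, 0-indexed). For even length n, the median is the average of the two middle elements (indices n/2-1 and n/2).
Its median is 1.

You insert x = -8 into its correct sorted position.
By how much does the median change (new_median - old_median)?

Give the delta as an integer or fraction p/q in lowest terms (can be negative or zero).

Old median = 1
After inserting x = -8: new sorted = [-8, -6, -2, 1, 20, 22]
New median = -1/2
Delta = -1/2 - 1 = -3/2

Answer: -3/2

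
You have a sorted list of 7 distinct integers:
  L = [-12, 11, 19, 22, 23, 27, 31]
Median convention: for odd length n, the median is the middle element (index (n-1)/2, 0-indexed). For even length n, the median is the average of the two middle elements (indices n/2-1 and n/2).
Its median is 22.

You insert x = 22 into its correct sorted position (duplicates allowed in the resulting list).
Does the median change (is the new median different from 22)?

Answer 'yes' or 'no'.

Old median = 22
Insert x = 22
New median = 22
Changed? no

Answer: no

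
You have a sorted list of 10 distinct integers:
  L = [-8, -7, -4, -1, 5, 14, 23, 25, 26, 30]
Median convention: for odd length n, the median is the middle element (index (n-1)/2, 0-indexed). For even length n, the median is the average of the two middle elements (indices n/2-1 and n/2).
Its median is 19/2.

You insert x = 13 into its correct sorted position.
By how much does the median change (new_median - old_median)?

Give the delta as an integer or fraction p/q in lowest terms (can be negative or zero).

Old median = 19/2
After inserting x = 13: new sorted = [-8, -7, -4, -1, 5, 13, 14, 23, 25, 26, 30]
New median = 13
Delta = 13 - 19/2 = 7/2

Answer: 7/2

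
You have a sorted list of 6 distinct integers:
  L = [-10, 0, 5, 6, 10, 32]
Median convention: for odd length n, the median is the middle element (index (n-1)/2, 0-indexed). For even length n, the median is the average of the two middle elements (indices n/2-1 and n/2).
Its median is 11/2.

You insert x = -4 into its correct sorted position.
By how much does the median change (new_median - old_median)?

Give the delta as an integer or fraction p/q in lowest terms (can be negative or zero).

Answer: -1/2

Derivation:
Old median = 11/2
After inserting x = -4: new sorted = [-10, -4, 0, 5, 6, 10, 32]
New median = 5
Delta = 5 - 11/2 = -1/2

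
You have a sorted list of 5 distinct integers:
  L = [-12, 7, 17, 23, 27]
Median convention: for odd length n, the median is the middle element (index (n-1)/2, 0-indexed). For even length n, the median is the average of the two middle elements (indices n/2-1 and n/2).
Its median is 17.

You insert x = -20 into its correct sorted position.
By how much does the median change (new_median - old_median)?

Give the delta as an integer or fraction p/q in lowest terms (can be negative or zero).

Answer: -5

Derivation:
Old median = 17
After inserting x = -20: new sorted = [-20, -12, 7, 17, 23, 27]
New median = 12
Delta = 12 - 17 = -5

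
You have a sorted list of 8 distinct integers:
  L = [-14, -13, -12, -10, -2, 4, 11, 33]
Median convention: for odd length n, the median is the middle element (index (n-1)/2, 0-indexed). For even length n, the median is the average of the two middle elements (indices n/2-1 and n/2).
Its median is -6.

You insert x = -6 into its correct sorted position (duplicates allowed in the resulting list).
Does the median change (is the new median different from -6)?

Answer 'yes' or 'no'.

Old median = -6
Insert x = -6
New median = -6
Changed? no

Answer: no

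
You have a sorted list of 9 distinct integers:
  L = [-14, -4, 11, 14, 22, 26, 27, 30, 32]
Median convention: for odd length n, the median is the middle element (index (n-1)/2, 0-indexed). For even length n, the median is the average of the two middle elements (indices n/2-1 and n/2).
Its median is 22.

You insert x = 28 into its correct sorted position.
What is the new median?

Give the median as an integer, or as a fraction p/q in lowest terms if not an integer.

Answer: 24

Derivation:
Old list (sorted, length 9): [-14, -4, 11, 14, 22, 26, 27, 30, 32]
Old median = 22
Insert x = 28
Old length odd (9). Middle was index 4 = 22.
New length even (10). New median = avg of two middle elements.
x = 28: 7 elements are < x, 2 elements are > x.
New sorted list: [-14, -4, 11, 14, 22, 26, 27, 28, 30, 32]
New median = 24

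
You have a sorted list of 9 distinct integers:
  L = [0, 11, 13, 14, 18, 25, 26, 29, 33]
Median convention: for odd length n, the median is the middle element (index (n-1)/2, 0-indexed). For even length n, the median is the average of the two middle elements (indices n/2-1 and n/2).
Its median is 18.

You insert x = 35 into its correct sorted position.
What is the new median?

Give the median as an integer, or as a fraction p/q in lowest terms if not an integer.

Old list (sorted, length 9): [0, 11, 13, 14, 18, 25, 26, 29, 33]
Old median = 18
Insert x = 35
Old length odd (9). Middle was index 4 = 18.
New length even (10). New median = avg of two middle elements.
x = 35: 9 elements are < x, 0 elements are > x.
New sorted list: [0, 11, 13, 14, 18, 25, 26, 29, 33, 35]
New median = 43/2

Answer: 43/2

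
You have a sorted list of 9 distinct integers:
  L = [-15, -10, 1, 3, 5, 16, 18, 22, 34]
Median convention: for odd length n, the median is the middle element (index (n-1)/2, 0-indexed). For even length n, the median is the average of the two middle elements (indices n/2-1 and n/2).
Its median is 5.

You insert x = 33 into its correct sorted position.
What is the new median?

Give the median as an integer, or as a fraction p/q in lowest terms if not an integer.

Answer: 21/2

Derivation:
Old list (sorted, length 9): [-15, -10, 1, 3, 5, 16, 18, 22, 34]
Old median = 5
Insert x = 33
Old length odd (9). Middle was index 4 = 5.
New length even (10). New median = avg of two middle elements.
x = 33: 8 elements are < x, 1 elements are > x.
New sorted list: [-15, -10, 1, 3, 5, 16, 18, 22, 33, 34]
New median = 21/2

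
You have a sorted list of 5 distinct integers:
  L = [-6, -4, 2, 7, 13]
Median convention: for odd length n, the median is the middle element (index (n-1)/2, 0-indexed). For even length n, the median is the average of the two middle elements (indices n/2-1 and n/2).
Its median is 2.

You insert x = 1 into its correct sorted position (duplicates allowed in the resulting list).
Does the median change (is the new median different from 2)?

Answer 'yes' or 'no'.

Answer: yes

Derivation:
Old median = 2
Insert x = 1
New median = 3/2
Changed? yes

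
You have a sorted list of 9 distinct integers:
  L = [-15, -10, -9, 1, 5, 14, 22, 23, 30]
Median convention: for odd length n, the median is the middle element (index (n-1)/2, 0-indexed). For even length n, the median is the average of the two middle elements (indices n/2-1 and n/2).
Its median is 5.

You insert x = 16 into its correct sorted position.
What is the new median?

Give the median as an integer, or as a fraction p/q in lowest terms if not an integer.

Answer: 19/2

Derivation:
Old list (sorted, length 9): [-15, -10, -9, 1, 5, 14, 22, 23, 30]
Old median = 5
Insert x = 16
Old length odd (9). Middle was index 4 = 5.
New length even (10). New median = avg of two middle elements.
x = 16: 6 elements are < x, 3 elements are > x.
New sorted list: [-15, -10, -9, 1, 5, 14, 16, 22, 23, 30]
New median = 19/2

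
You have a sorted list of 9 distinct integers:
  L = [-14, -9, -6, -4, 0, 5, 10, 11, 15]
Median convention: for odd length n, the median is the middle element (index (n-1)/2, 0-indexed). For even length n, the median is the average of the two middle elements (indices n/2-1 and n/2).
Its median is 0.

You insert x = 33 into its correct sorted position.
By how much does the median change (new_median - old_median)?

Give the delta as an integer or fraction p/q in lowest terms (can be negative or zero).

Answer: 5/2

Derivation:
Old median = 0
After inserting x = 33: new sorted = [-14, -9, -6, -4, 0, 5, 10, 11, 15, 33]
New median = 5/2
Delta = 5/2 - 0 = 5/2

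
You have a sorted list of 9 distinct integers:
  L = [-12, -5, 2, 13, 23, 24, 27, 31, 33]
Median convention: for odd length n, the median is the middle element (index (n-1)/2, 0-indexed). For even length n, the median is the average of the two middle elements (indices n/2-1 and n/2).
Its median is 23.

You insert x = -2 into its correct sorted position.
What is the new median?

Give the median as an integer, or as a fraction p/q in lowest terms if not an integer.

Old list (sorted, length 9): [-12, -5, 2, 13, 23, 24, 27, 31, 33]
Old median = 23
Insert x = -2
Old length odd (9). Middle was index 4 = 23.
New length even (10). New median = avg of two middle elements.
x = -2: 2 elements are < x, 7 elements are > x.
New sorted list: [-12, -5, -2, 2, 13, 23, 24, 27, 31, 33]
New median = 18

Answer: 18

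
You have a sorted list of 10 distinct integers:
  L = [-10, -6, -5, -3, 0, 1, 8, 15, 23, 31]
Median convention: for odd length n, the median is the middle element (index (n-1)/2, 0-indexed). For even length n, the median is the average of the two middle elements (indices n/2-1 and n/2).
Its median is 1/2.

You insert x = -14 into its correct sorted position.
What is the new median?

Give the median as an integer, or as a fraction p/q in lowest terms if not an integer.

Old list (sorted, length 10): [-10, -6, -5, -3, 0, 1, 8, 15, 23, 31]
Old median = 1/2
Insert x = -14
Old length even (10). Middle pair: indices 4,5 = 0,1.
New length odd (11). New median = single middle element.
x = -14: 0 elements are < x, 10 elements are > x.
New sorted list: [-14, -10, -6, -5, -3, 0, 1, 8, 15, 23, 31]
New median = 0

Answer: 0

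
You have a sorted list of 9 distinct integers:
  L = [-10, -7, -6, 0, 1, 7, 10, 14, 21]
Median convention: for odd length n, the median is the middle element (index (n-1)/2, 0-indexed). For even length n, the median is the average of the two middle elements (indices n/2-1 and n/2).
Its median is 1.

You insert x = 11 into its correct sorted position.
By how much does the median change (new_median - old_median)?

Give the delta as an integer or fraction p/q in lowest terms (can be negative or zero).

Answer: 3

Derivation:
Old median = 1
After inserting x = 11: new sorted = [-10, -7, -6, 0, 1, 7, 10, 11, 14, 21]
New median = 4
Delta = 4 - 1 = 3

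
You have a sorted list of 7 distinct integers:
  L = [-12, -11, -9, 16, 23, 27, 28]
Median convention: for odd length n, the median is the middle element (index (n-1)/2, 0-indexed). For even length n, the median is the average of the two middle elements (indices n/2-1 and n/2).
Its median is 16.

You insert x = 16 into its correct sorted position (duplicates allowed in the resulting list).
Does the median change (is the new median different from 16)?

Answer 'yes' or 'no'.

Old median = 16
Insert x = 16
New median = 16
Changed? no

Answer: no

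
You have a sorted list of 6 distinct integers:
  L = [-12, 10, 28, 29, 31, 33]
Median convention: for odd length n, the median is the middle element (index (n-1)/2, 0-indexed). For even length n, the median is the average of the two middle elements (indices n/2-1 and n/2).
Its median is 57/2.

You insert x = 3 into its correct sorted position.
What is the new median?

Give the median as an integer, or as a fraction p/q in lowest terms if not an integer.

Answer: 28

Derivation:
Old list (sorted, length 6): [-12, 10, 28, 29, 31, 33]
Old median = 57/2
Insert x = 3
Old length even (6). Middle pair: indices 2,3 = 28,29.
New length odd (7). New median = single middle element.
x = 3: 1 elements are < x, 5 elements are > x.
New sorted list: [-12, 3, 10, 28, 29, 31, 33]
New median = 28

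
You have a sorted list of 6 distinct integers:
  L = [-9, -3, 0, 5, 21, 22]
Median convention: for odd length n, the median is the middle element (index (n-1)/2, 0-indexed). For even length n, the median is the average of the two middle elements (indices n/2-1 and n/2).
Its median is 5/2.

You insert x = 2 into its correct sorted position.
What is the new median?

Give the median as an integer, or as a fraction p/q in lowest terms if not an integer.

Answer: 2

Derivation:
Old list (sorted, length 6): [-9, -3, 0, 5, 21, 22]
Old median = 5/2
Insert x = 2
Old length even (6). Middle pair: indices 2,3 = 0,5.
New length odd (7). New median = single middle element.
x = 2: 3 elements are < x, 3 elements are > x.
New sorted list: [-9, -3, 0, 2, 5, 21, 22]
New median = 2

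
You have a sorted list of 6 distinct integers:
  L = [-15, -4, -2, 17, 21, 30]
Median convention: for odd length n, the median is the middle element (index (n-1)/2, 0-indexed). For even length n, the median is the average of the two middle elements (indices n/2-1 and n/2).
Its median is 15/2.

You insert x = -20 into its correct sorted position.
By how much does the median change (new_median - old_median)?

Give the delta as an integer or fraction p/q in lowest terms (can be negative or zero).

Answer: -19/2

Derivation:
Old median = 15/2
After inserting x = -20: new sorted = [-20, -15, -4, -2, 17, 21, 30]
New median = -2
Delta = -2 - 15/2 = -19/2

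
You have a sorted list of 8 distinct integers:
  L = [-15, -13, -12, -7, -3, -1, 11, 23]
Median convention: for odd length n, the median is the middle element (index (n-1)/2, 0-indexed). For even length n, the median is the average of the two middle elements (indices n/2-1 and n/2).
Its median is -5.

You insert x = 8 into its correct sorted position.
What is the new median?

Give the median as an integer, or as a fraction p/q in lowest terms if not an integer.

Old list (sorted, length 8): [-15, -13, -12, -7, -3, -1, 11, 23]
Old median = -5
Insert x = 8
Old length even (8). Middle pair: indices 3,4 = -7,-3.
New length odd (9). New median = single middle element.
x = 8: 6 elements are < x, 2 elements are > x.
New sorted list: [-15, -13, -12, -7, -3, -1, 8, 11, 23]
New median = -3

Answer: -3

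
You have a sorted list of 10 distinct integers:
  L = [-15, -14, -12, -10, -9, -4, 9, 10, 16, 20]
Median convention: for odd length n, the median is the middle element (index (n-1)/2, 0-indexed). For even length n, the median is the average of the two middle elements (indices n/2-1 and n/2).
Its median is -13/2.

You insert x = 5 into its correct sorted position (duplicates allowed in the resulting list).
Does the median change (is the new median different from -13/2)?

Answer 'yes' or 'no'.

Old median = -13/2
Insert x = 5
New median = -4
Changed? yes

Answer: yes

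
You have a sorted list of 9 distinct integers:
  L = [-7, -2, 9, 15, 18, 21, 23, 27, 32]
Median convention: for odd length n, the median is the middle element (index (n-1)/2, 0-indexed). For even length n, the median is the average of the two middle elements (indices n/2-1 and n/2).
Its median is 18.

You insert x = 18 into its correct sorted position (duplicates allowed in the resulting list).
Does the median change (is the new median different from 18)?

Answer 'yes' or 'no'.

Old median = 18
Insert x = 18
New median = 18
Changed? no

Answer: no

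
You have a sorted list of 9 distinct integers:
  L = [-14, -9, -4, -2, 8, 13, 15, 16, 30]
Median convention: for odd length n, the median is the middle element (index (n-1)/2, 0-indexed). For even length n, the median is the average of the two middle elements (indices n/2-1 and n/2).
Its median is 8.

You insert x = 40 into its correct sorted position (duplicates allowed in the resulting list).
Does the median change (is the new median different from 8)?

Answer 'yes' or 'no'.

Old median = 8
Insert x = 40
New median = 21/2
Changed? yes

Answer: yes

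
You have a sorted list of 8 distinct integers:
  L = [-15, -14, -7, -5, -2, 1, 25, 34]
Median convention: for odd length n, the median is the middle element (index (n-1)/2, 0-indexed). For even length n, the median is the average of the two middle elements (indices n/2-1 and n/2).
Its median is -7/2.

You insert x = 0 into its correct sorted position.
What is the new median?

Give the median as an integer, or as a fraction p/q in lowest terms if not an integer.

Old list (sorted, length 8): [-15, -14, -7, -5, -2, 1, 25, 34]
Old median = -7/2
Insert x = 0
Old length even (8). Middle pair: indices 3,4 = -5,-2.
New length odd (9). New median = single middle element.
x = 0: 5 elements are < x, 3 elements are > x.
New sorted list: [-15, -14, -7, -5, -2, 0, 1, 25, 34]
New median = -2

Answer: -2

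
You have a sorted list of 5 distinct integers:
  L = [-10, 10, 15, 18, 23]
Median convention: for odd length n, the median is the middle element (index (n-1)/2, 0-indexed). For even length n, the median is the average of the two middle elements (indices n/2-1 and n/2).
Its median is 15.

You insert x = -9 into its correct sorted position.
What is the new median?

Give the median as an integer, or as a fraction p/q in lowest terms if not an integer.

Old list (sorted, length 5): [-10, 10, 15, 18, 23]
Old median = 15
Insert x = -9
Old length odd (5). Middle was index 2 = 15.
New length even (6). New median = avg of two middle elements.
x = -9: 1 elements are < x, 4 elements are > x.
New sorted list: [-10, -9, 10, 15, 18, 23]
New median = 25/2

Answer: 25/2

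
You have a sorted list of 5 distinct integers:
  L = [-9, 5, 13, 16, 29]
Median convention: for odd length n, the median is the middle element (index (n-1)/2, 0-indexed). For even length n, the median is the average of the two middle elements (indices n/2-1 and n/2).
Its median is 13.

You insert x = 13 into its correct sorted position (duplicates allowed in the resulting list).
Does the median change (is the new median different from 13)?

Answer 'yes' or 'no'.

Answer: no

Derivation:
Old median = 13
Insert x = 13
New median = 13
Changed? no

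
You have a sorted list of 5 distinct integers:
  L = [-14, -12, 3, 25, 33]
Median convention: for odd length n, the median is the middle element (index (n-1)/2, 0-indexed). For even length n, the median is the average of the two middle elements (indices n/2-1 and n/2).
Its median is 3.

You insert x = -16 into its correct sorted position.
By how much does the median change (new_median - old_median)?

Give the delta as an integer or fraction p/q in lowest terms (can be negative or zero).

Old median = 3
After inserting x = -16: new sorted = [-16, -14, -12, 3, 25, 33]
New median = -9/2
Delta = -9/2 - 3 = -15/2

Answer: -15/2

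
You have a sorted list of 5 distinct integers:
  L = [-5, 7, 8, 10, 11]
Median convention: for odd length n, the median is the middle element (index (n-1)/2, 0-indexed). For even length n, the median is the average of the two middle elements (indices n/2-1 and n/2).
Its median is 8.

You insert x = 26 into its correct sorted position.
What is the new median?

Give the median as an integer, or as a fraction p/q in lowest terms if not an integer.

Old list (sorted, length 5): [-5, 7, 8, 10, 11]
Old median = 8
Insert x = 26
Old length odd (5). Middle was index 2 = 8.
New length even (6). New median = avg of two middle elements.
x = 26: 5 elements are < x, 0 elements are > x.
New sorted list: [-5, 7, 8, 10, 11, 26]
New median = 9

Answer: 9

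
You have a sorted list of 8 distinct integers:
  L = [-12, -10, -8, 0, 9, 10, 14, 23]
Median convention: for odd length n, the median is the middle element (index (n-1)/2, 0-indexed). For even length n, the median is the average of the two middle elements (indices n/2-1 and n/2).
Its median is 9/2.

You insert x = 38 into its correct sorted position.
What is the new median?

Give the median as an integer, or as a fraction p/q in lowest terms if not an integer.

Old list (sorted, length 8): [-12, -10, -8, 0, 9, 10, 14, 23]
Old median = 9/2
Insert x = 38
Old length even (8). Middle pair: indices 3,4 = 0,9.
New length odd (9). New median = single middle element.
x = 38: 8 elements are < x, 0 elements are > x.
New sorted list: [-12, -10, -8, 0, 9, 10, 14, 23, 38]
New median = 9

Answer: 9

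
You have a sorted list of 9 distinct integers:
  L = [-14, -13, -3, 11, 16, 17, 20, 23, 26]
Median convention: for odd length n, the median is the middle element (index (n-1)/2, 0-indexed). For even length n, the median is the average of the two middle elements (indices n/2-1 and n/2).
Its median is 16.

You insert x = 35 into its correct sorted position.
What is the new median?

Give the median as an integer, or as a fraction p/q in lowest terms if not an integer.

Old list (sorted, length 9): [-14, -13, -3, 11, 16, 17, 20, 23, 26]
Old median = 16
Insert x = 35
Old length odd (9). Middle was index 4 = 16.
New length even (10). New median = avg of two middle elements.
x = 35: 9 elements are < x, 0 elements are > x.
New sorted list: [-14, -13, -3, 11, 16, 17, 20, 23, 26, 35]
New median = 33/2

Answer: 33/2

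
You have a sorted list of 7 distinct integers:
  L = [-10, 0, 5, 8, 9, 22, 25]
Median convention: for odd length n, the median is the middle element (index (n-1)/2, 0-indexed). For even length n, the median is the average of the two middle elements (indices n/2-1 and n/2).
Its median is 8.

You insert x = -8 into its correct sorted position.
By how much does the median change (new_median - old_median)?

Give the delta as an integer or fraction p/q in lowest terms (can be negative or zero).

Old median = 8
After inserting x = -8: new sorted = [-10, -8, 0, 5, 8, 9, 22, 25]
New median = 13/2
Delta = 13/2 - 8 = -3/2

Answer: -3/2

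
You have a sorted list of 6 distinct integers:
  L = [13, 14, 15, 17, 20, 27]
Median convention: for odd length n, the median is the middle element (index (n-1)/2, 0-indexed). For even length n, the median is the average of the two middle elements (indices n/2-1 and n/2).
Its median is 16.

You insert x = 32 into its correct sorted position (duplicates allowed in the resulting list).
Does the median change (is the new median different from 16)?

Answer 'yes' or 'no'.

Old median = 16
Insert x = 32
New median = 17
Changed? yes

Answer: yes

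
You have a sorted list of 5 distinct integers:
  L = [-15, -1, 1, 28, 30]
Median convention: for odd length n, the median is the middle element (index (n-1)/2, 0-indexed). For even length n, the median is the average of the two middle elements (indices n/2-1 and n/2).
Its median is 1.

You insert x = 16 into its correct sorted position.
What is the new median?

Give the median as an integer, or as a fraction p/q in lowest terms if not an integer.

Answer: 17/2

Derivation:
Old list (sorted, length 5): [-15, -1, 1, 28, 30]
Old median = 1
Insert x = 16
Old length odd (5). Middle was index 2 = 1.
New length even (6). New median = avg of two middle elements.
x = 16: 3 elements are < x, 2 elements are > x.
New sorted list: [-15, -1, 1, 16, 28, 30]
New median = 17/2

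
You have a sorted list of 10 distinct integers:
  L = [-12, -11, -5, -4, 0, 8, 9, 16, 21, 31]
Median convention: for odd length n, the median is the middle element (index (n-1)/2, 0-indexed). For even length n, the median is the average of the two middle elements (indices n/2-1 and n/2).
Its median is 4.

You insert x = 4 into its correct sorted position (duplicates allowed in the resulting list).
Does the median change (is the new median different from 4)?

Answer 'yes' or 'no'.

Answer: no

Derivation:
Old median = 4
Insert x = 4
New median = 4
Changed? no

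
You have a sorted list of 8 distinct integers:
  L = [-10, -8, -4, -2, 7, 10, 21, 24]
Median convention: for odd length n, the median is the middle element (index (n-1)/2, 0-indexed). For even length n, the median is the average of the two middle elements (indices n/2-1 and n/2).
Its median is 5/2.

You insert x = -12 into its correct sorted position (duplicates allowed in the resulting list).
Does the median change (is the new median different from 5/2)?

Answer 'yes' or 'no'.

Answer: yes

Derivation:
Old median = 5/2
Insert x = -12
New median = -2
Changed? yes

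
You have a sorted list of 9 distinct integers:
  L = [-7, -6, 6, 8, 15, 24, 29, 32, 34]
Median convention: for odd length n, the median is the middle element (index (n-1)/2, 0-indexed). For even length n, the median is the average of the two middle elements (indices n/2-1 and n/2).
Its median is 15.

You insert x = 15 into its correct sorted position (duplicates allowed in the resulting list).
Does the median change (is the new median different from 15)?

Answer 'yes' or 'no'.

Answer: no

Derivation:
Old median = 15
Insert x = 15
New median = 15
Changed? no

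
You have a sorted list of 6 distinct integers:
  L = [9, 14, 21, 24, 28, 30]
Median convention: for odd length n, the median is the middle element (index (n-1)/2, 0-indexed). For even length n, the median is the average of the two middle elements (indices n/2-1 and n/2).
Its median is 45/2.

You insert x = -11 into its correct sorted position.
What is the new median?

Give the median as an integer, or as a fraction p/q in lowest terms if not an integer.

Old list (sorted, length 6): [9, 14, 21, 24, 28, 30]
Old median = 45/2
Insert x = -11
Old length even (6). Middle pair: indices 2,3 = 21,24.
New length odd (7). New median = single middle element.
x = -11: 0 elements are < x, 6 elements are > x.
New sorted list: [-11, 9, 14, 21, 24, 28, 30]
New median = 21

Answer: 21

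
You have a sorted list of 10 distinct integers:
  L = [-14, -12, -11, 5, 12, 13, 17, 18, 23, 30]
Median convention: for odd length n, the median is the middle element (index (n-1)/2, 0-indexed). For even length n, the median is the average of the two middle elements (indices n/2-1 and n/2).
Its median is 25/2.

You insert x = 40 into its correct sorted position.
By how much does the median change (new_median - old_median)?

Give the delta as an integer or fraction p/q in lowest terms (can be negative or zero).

Answer: 1/2

Derivation:
Old median = 25/2
After inserting x = 40: new sorted = [-14, -12, -11, 5, 12, 13, 17, 18, 23, 30, 40]
New median = 13
Delta = 13 - 25/2 = 1/2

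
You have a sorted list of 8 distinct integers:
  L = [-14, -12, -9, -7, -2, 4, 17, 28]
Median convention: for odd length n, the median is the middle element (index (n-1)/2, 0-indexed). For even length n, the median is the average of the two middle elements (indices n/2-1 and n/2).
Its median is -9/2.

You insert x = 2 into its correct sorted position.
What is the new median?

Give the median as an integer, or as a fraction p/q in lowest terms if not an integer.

Answer: -2

Derivation:
Old list (sorted, length 8): [-14, -12, -9, -7, -2, 4, 17, 28]
Old median = -9/2
Insert x = 2
Old length even (8). Middle pair: indices 3,4 = -7,-2.
New length odd (9). New median = single middle element.
x = 2: 5 elements are < x, 3 elements are > x.
New sorted list: [-14, -12, -9, -7, -2, 2, 4, 17, 28]
New median = -2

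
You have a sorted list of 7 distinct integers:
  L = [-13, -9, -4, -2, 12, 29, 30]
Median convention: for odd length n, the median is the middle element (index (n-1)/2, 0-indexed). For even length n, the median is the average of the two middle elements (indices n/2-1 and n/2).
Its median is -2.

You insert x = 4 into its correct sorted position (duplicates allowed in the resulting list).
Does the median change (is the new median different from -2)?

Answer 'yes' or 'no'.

Old median = -2
Insert x = 4
New median = 1
Changed? yes

Answer: yes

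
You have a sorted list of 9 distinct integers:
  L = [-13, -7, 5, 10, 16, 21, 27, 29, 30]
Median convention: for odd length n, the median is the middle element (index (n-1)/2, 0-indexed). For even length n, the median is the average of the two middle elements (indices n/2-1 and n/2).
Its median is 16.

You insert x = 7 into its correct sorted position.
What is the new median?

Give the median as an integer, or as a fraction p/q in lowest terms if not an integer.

Old list (sorted, length 9): [-13, -7, 5, 10, 16, 21, 27, 29, 30]
Old median = 16
Insert x = 7
Old length odd (9). Middle was index 4 = 16.
New length even (10). New median = avg of two middle elements.
x = 7: 3 elements are < x, 6 elements are > x.
New sorted list: [-13, -7, 5, 7, 10, 16, 21, 27, 29, 30]
New median = 13

Answer: 13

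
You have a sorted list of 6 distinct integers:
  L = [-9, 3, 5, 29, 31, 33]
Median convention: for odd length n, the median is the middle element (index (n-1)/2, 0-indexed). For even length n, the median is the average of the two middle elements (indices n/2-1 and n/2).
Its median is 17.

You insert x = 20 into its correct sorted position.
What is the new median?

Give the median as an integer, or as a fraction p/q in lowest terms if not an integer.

Answer: 20

Derivation:
Old list (sorted, length 6): [-9, 3, 5, 29, 31, 33]
Old median = 17
Insert x = 20
Old length even (6). Middle pair: indices 2,3 = 5,29.
New length odd (7). New median = single middle element.
x = 20: 3 elements are < x, 3 elements are > x.
New sorted list: [-9, 3, 5, 20, 29, 31, 33]
New median = 20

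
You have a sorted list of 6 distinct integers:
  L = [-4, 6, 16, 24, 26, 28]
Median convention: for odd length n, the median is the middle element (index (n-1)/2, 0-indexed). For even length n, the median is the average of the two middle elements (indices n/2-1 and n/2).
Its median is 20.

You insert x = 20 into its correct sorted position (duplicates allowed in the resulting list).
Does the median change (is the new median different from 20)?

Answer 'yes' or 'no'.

Answer: no

Derivation:
Old median = 20
Insert x = 20
New median = 20
Changed? no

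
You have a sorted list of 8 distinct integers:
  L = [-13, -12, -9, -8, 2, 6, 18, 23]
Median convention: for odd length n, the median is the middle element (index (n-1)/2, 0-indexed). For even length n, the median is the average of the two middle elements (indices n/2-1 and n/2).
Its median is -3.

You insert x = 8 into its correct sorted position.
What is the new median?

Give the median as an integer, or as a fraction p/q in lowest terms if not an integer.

Old list (sorted, length 8): [-13, -12, -9, -8, 2, 6, 18, 23]
Old median = -3
Insert x = 8
Old length even (8). Middle pair: indices 3,4 = -8,2.
New length odd (9). New median = single middle element.
x = 8: 6 elements are < x, 2 elements are > x.
New sorted list: [-13, -12, -9, -8, 2, 6, 8, 18, 23]
New median = 2

Answer: 2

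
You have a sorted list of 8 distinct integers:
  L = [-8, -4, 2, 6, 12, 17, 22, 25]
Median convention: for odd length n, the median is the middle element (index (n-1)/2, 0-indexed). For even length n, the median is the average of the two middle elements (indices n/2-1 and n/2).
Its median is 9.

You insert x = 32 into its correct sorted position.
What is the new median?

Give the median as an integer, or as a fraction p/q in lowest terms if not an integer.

Old list (sorted, length 8): [-8, -4, 2, 6, 12, 17, 22, 25]
Old median = 9
Insert x = 32
Old length even (8). Middle pair: indices 3,4 = 6,12.
New length odd (9). New median = single middle element.
x = 32: 8 elements are < x, 0 elements are > x.
New sorted list: [-8, -4, 2, 6, 12, 17, 22, 25, 32]
New median = 12

Answer: 12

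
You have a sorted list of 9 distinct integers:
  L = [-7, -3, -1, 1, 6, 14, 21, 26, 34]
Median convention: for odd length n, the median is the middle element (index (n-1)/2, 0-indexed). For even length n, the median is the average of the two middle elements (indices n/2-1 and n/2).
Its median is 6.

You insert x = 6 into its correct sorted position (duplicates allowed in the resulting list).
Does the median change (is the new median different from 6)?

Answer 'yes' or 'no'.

Old median = 6
Insert x = 6
New median = 6
Changed? no

Answer: no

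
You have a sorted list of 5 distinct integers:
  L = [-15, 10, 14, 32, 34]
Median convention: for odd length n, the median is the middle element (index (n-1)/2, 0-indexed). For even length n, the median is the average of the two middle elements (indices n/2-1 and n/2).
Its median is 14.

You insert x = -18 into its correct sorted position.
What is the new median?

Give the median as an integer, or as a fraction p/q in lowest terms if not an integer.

Answer: 12

Derivation:
Old list (sorted, length 5): [-15, 10, 14, 32, 34]
Old median = 14
Insert x = -18
Old length odd (5). Middle was index 2 = 14.
New length even (6). New median = avg of two middle elements.
x = -18: 0 elements are < x, 5 elements are > x.
New sorted list: [-18, -15, 10, 14, 32, 34]
New median = 12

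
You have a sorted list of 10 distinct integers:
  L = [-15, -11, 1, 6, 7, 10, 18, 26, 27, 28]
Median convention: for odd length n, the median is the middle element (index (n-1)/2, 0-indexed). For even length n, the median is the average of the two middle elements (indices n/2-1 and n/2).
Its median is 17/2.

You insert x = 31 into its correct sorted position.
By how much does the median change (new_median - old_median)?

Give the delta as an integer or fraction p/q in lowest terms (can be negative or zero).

Answer: 3/2

Derivation:
Old median = 17/2
After inserting x = 31: new sorted = [-15, -11, 1, 6, 7, 10, 18, 26, 27, 28, 31]
New median = 10
Delta = 10 - 17/2 = 3/2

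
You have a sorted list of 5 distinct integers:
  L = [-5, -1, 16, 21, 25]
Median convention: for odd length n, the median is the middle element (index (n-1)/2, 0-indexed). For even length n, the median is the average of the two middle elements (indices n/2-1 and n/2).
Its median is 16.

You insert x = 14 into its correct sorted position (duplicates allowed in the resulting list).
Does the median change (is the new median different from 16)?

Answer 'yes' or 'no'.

Answer: yes

Derivation:
Old median = 16
Insert x = 14
New median = 15
Changed? yes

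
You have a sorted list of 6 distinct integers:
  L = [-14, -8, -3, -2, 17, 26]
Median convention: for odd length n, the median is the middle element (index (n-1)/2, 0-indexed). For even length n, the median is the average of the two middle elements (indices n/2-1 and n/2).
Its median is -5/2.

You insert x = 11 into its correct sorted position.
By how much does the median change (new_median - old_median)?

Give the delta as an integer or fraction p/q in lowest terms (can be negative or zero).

Answer: 1/2

Derivation:
Old median = -5/2
After inserting x = 11: new sorted = [-14, -8, -3, -2, 11, 17, 26]
New median = -2
Delta = -2 - -5/2 = 1/2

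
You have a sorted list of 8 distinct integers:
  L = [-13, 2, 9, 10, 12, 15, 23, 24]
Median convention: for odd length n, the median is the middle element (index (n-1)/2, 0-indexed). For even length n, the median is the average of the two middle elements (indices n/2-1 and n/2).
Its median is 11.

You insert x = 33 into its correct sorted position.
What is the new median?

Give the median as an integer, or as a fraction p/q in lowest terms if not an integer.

Answer: 12

Derivation:
Old list (sorted, length 8): [-13, 2, 9, 10, 12, 15, 23, 24]
Old median = 11
Insert x = 33
Old length even (8). Middle pair: indices 3,4 = 10,12.
New length odd (9). New median = single middle element.
x = 33: 8 elements are < x, 0 elements are > x.
New sorted list: [-13, 2, 9, 10, 12, 15, 23, 24, 33]
New median = 12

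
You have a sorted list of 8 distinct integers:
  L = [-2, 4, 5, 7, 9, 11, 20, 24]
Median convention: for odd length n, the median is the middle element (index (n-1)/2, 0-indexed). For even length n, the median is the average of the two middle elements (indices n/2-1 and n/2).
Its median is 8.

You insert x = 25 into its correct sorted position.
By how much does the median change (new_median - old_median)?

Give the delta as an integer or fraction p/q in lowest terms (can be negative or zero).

Answer: 1

Derivation:
Old median = 8
After inserting x = 25: new sorted = [-2, 4, 5, 7, 9, 11, 20, 24, 25]
New median = 9
Delta = 9 - 8 = 1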